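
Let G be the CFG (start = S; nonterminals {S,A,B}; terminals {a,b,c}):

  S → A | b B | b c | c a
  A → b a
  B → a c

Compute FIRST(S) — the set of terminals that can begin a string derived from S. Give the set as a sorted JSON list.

FIRST iteration:
round 1:
  A via A→b a: +{b}
  B via B→a c: +{a}
  S via S→A: +{b}
  S via S→c a: +{c}
  S: {b,c}  A: {b}  B: {a}
round 2: (stable)
  S: {b,c}  A: {b}  B: {a}

FIRST(S) = ["b", "c"]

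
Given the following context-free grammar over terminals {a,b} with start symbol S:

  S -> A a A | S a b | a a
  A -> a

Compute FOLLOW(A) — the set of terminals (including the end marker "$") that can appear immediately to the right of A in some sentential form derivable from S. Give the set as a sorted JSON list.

Compute FIRST by fixpoint:
iter 1:
  A via A→a: +{a}
  S via S→A a A: +{a}
  FIRST[S]={a}  FIRST[A]={a}
iter 2: (no change)
  FIRST[S]={a}  FIRST[A]={a}

FOLLOW sets:
FOLLOW(S) := {$}
pass 1:
  S→A a A: FOLLOW(A) ⊇ FIRST(a) = {a}; new: +{a}
  S→A a A: FOLLOW(A) ⊇ FOLLOW(S) ⊇ {$}; new: +{$}
  S→S a b: FOLLOW(S) ⊇ FIRST(a) = {a}; new: +{a}
  FOLLOW(S)={$,a}  FOLLOW(A)={$,a}
pass 2: (no change)
  FOLLOW(S)={$,a}  FOLLOW(A)={$,a}

FOLLOW(A) = ["$", "a"]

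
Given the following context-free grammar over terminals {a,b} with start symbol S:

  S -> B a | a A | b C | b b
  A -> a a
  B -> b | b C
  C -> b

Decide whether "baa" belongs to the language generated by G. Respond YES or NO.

Convert to CNF:
  S -> B T0 | T0 A | T1 C | T1 T1
  A -> T0 T0
  B -> T1 C | b
  C -> b
  T0 -> a
  T1 -> b

CYK table (by increasing span):
  [0..0]={B,C,T1}  "b"  orig:{B,C}
  [1..1]={T0}  "a"  orig:{}
  [2..2]={T0}  "a"  orig:{}
  [0..1]={S}  "ba"
  [1..2]={A}  "aa"
  [0..2]=∅  "baa"

S ∉ T[0,2] ⇒ NO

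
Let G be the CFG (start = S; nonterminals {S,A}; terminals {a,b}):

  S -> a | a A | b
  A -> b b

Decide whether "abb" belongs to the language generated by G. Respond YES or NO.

CNF form of G:
  S -> T1 A | a | b
  A -> T0 T0
  T0 -> b
  T1 -> a

Fill CYK table bottom-up:
  [0..0]={S,T1}  "a"  orig:{S}
  [1..1]={S,T0}  "b"  orig:{S}
  [2..2]={S,T0}  "b"  orig:{S}
  [0..1]=∅  "ab"
  [1..2]={A}  "bb"
  [0..2]={S}  "abb"

S ∈ T[0,2] ⇒ YES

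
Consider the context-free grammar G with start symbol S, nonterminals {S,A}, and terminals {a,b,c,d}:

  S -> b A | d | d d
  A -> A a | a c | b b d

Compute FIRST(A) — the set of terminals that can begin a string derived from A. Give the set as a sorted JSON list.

Compute FIRST by fixpoint:
pass 1:
  A via A→a c: +{a}
  A via A→b b d: +{b}
  S via S→b A: +{b}
  S via S→d: +{d}
  FIRST[S]={b,d}  FIRST[A]={a,b}
pass 2: (no change)
  FIRST[S]={b,d}  FIRST[A]={a,b}

FIRST(A) = ["a", "b"]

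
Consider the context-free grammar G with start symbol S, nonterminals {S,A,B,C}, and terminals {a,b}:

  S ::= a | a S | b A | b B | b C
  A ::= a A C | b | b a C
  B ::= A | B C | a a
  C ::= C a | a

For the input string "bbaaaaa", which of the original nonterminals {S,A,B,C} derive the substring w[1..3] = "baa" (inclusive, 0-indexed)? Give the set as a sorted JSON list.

Convert to CNF:
  S -> T0 S | T1 A | T1 B | T1 C | a
  A -> T0 X2 | T1 X3 | b
  B -> B C | T0 T0 | T0 X4 | T1 X5 | b
  C -> C T0 | a
  T0 -> a
  T1 -> b
  X2 -> A C
  X3 -> T0 C
  X4 -> A C
  X5 -> T0 C

Fill CYK table bottom-up (cells [i..j] with 1 ≤ i ≤ j ≤ 3 only):
  cell(1,1) b: {A,B,T1}  orig:{A,B}
  cell(2,2) a: {C,S,T0}  orig:{C,S}
  cell(3,3) a: {C,S,T0}  orig:{C,S}
  cell(1,2) ba: {B,S,X2,X4}  orig:{B,S}
  cell(2,3) aa: {B,C,S,X3,X5}  orig:{B,C,S}
  cell(1,3) baa: {A,B,S,X2,X4}  orig:{A,B,S}

Original NTs in T[1,3] deriving "baa": ["A", "B", "S"]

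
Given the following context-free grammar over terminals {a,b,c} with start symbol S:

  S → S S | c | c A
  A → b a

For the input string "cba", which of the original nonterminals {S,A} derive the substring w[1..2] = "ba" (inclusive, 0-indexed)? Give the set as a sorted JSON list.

Convert to CNF:
  S -> S S | T2 A | c
  A -> T0 T1
  T0 -> b
  T1 -> a
  T2 -> c

Fill CYK table bottom-up — only the sub-triangle for w[1..2]:
  [1..1]={T0}  "b"  orig:{}
  [2..2]={T1}  "a"  orig:{}
  [1..2]={A}  "ba"

Original NTs in T[1,2] deriving "ba": ["A"]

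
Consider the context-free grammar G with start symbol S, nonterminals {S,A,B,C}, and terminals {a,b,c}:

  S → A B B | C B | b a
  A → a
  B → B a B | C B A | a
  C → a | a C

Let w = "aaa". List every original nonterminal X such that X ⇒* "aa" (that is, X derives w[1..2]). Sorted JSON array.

Convert to CNF:
  S -> A X4 | C B | T1 T0
  A -> a
  B -> B X2 | C X3 | a
  C -> T0 C | a
  T0 -> a
  T1 -> b
  X2 -> T0 B
  X3 -> B A
  X4 -> B B

Fill CYK table bottom-up — only the sub-triangle for w[1..2]:
  cell(1,1) a: {A,B,C,T0}  orig:{A,B,C}
  cell(2,2) a: {A,B,C,T0}  orig:{A,B,C}
  cell(1,2) aa: {C,S,X2,X3,X4}  orig:{C,S}

Original NTs in T[1,2] deriving "aa": ["C", "S"]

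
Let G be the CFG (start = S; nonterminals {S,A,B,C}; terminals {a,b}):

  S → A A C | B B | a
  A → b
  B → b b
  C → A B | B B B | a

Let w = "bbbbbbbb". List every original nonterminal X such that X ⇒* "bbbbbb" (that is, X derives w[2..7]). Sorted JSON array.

CNF form of G:
  S -> A X2 | B B | a
  A -> b
  B -> T0 T0
  C -> A B | B X1 | a
  T0 -> b
  X1 -> B B
  X2 -> A C

Fill CYK table bottom-up — only the sub-triangle for w[2..7]:
  T[2,2] 'b' = {A,T0}  orig:{A}
  T[3,3] 'b' = {A,T0}  orig:{A}
  T[4,4] 'b' = {A,T0}  orig:{A}
  T[5,5] 'b' = {A,T0}  orig:{A}
  T[6,6] 'b' = {A,T0}  orig:{A}
  T[7,7] 'b' = {A,T0}  orig:{A}
  T[2,3] 'bb' = {B}
  T[3,4] 'bb' = {B}
  T[4,5] 'bb' = {B}
  T[5,6] 'bb' = {B}
  T[6,7] 'bb' = {B}
  T[2,4] 'bbb' = {C}
  T[3,5] 'bbb' = {C}
  T[4,6] 'bbb' = {C}
  T[5,7] 'bbb' = {C}
  T[2,5] 'bbbb' = {S,X1,X2}  orig:{S}
  T[3,6] 'bbbb' = {S,X1,X2}  orig:{S}
  T[4,7] 'bbbb' = {S,X1,X2}  orig:{S}
  T[2,6] 'bbbbb' = {S}
  T[3,7] 'bbbbb' = {S}
  T[2,7] 'bbbbbb' = {C}

Original NTs in T[2,7] deriving "bbbbbb": ["C"]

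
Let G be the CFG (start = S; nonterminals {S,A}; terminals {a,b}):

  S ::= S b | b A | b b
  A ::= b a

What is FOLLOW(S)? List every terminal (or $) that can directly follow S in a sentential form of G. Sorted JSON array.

FIRST iteration:
iter 1:
  A via A→b a: +{b}
  S via S→b A: +{b}
  FIRST(S)={b}  FIRST(A)={b}
iter 2: done
  FIRST(S)={b}  FIRST(A)={b}

Compute FOLLOW by fixpoint:
initialize: $ ∈ FOLLOW(S)
pass 1:
  S→S b: FOLLOW(S) ⊇ FIRST(b) = {b}; new: +{b}
  S→b A: FOLLOW(A) ⊇ FOLLOW(S) ⊇ {$,b}; new: +{$,b}
  S: {$,b}  A: {$,b}
pass 2: done
  S: {$,b}  A: {$,b}

FOLLOW(S) = ["$", "b"]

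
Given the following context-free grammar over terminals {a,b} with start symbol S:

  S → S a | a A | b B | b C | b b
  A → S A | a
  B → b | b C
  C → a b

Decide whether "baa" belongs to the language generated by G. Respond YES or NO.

CNF form of G:
  S -> S T1 | T0 B | T0 C | T0 T0 | T1 A
  A -> S A | a
  B -> T0 C | b
  C -> T1 T0
  T0 -> b
  T1 -> a

CYK fill:
  [0..0]={B,T0}  "b"  orig:{B}
  [1..1]={A,T1}  "a"  orig:{A}
  [2..2]={A,T1}  "a"  orig:{A}
  [0..1]=∅  "ba"
  [1..2]={S}  "aa"
  [0..2]=∅  "baa"

S ∉ T[0,2] ⇒ NO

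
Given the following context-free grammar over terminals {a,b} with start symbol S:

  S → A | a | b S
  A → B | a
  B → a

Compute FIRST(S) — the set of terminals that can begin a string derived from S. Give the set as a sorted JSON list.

FIRST iteration:
pass 1:
  A via A→a: +{a}
  B via B→a: +{a}
  S via S→A: +{a}
  S via S→b S: +{b}
  FIRST(S)={a,b}  FIRST(A)={a}  FIRST(B)={a}
pass 2: done
  FIRST(S)={a,b}  FIRST(A)={a}  FIRST(B)={a}

FIRST(S) = ["a", "b"]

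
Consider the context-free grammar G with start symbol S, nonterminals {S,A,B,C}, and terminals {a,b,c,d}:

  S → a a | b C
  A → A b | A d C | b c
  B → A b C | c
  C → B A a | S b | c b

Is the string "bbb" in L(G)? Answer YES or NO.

Convert to CNF:
  S -> T0 C | T3 T3
  A -> A T0 | A X4 | T0 T2
  B -> A X5 | c
  C -> B X6 | S T0 | T2 T0
  T0 -> b
  T1 -> d
  T2 -> c
  T3 -> a
  X4 -> T1 C
  X5 -> T0 C
  X6 -> A T3

CYK fill:
  [0..0]={T0}  "b"  orig:{}
  [1..1]={T0}  "b"  orig:{}
  [2..2]={T0}  "b"  orig:{}
  [0..1]=∅  "bb"
  [1..2]=∅  "bb"
  [0..2]=∅  "bbb"

S ∉ T[0,2] ⇒ NO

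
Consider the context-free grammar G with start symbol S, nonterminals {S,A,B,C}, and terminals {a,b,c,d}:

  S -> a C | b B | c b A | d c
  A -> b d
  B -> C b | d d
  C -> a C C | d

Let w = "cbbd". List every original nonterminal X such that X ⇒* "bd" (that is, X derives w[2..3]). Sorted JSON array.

Convert to CNF:
  S -> T0 B | T1 T3 | T2 C | T3 X5
  A -> T0 T1
  B -> C T0 | T1 T1
  C -> T2 X4 | d
  T0 -> b
  T1 -> d
  T2 -> a
  T3 -> c
  X4 -> C C
  X5 -> T0 A

CYK table (by increasing span), restricted to cells inside w[2..3]:
  [2..2]={T0}  "b"  orig:{}
  [3..3]={C,T1}  "d"  orig:{C}
  [2..3]={A}  "bd"

Original NTs in T[2,3] deriving "bd": ["A"]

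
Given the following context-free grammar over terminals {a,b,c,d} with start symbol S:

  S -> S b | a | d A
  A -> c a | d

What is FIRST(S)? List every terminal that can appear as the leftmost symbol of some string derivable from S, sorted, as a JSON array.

FIRST iteration:
[1]
  A via A→c a: +{c}
  A via A→d: +{d}
  S via S→a: +{a}
  S via S→d A: +{d}
  FIRST(S)={a,d}  FIRST(A)={c,d}
[2] done
  FIRST(S)={a,d}  FIRST(A)={c,d}

FIRST(S) = ["a", "d"]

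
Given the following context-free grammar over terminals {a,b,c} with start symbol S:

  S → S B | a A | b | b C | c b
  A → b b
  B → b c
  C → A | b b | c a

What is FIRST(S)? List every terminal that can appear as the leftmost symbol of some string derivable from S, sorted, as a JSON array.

FIRST sets, iterate to fixpoint:
[1]
  A via A→b b: +{b}
  B via B→b c: +{b}
  C via C→A: +{b}
  C via C→c a: +{c}
  S via S→a A: +{a}
  S via S→b: +{b}
  S via S→c b: +{c}
  FIRST(S)={a,b,c}  FIRST(A)={b}  FIRST(B)={b}  FIRST(C)={b,c}
[2] (no change)
  FIRST(S)={a,b,c}  FIRST(A)={b}  FIRST(B)={b}  FIRST(C)={b,c}

FIRST(S) = ["a", "b", "c"]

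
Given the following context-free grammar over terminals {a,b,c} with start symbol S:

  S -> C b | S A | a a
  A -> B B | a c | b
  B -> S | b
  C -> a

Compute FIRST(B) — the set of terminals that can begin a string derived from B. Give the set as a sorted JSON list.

Compute FIRST by fixpoint:
round 1:
  A via A→a c: +{a}
  A via A→b: +{b}
  B via B→b: +{b}
  C via C→a: +{a}
  S via S→C b: +{a}
  FIRST(S)={a}  FIRST(A)={a,b}  FIRST(B)={b}  FIRST(C)={a}
round 2:
  B via B→S: +{a}
  FIRST(S)={a}  FIRST(A)={a,b}  FIRST(B)={a,b}  FIRST(C)={a}
round 3: (stable)
  FIRST(S)={a}  FIRST(A)={a,b}  FIRST(B)={a,b}  FIRST(C)={a}

FIRST(B) = ["a", "b"]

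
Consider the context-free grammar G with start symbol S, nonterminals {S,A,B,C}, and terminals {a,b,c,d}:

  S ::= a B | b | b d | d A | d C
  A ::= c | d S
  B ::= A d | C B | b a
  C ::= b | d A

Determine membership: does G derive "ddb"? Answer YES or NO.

CNF form of G:
  S -> T0 A | T0 C | T1 T0 | T2 B | b
  A -> T0 S | c
  B -> A T0 | C B | T1 T2
  C -> T0 A | b
  T0 -> d
  T1 -> b
  T2 -> a

CYK fill:
  [0..0]={T0}  "d"  orig:{}
  [1..1]={T0}  "d"  orig:{}
  [2..2]={C,S,T1}  "b"  orig:{C,S}
  [0..1]=∅  "dd"
  [1..2]={A,S}  "db"
  [0..2]={A,C,S}  "ddb"

S ∈ T[0,2] ⇒ YES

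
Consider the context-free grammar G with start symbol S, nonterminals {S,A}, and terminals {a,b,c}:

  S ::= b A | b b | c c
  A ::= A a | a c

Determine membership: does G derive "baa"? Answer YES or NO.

CNF form of G:
  S -> T1 T1 | T2 A | T2 T2
  A -> A T0 | T0 T1
  T0 -> a
  T1 -> c
  T2 -> b

Fill CYK table bottom-up:
  cell(0,0) b: {T2}  orig:{}
  cell(1,1) a: {T0}  orig:{}
  cell(2,2) a: {T0}  orig:{}
  cell(0,1) ba: ∅
  cell(1,2) aa: ∅
  cell(0,2) baa: ∅

S ∉ T[0,2] ⇒ NO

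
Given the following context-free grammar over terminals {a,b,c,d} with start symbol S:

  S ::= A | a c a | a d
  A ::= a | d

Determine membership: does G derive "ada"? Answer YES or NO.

CNF form of G:
  S -> T0 T2 | T0 X3 | a | d
  A -> a | d
  T0 -> a
  T1 -> c
  T2 -> d
  X3 -> T1 T0

CYK fill:
  T[0,0] 'a' = {A,S,T0}  orig:{A,S}
  T[1,1] 'd' = {A,S,T2}  orig:{A,S}
  T[2,2] 'a' = {A,S,T0}  orig:{A,S}
  T[0,1] 'ad' = {S}
  T[1,2] 'da' = ∅
  T[0,2] 'ada' = ∅

S ∉ T[0,2] ⇒ NO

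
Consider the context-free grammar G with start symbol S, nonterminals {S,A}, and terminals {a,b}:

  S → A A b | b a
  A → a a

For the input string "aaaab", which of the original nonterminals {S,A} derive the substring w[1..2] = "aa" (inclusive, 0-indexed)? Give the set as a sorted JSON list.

Convert to CNF:
  S -> A X2 | T1 T0
  A -> T0 T0
  T0 -> a
  T1 -> b
  X2 -> A T1

Fill CYK table bottom-up — only the sub-triangle for w[1..2]:
  [1..1]={T0}  "a"  orig:{}
  [2..2]={T0}  "a"  orig:{}
  [1..2]={A}  "aa"

Original NTs in T[1,2] deriving "aa": ["A"]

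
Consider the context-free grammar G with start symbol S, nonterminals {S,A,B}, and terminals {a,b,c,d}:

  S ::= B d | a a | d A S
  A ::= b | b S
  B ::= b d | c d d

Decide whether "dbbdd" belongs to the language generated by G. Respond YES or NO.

CNF form of G:
  S -> B T1 | T1 X5 | T3 T3
  A -> T0 S | b
  B -> T0 T1 | T2 X4
  T0 -> b
  T1 -> d
  T2 -> c
  T3 -> a
  X4 -> T1 T1
  X5 -> A S

Fill CYK table bottom-up:
  cell(0,0) d: {T1}  orig:{}
  cell(1,1) b: {A,T0}  orig:{A}
  cell(2,2) b: {A,T0}  orig:{A}
  cell(3,3) d: {T1}  orig:{}
  cell(4,4) d: {T1}  orig:{}
  cell(0,1) db: ∅
  cell(1,2) bb: ∅
  cell(2,3) bd: {B}
  cell(3,4) dd: {X4}  orig:{}
  cell(0,2) dbb: ∅
  cell(1,3) bbd: ∅
  cell(2,4) bdd: {S}
  cell(0,3) dbbd: ∅
  cell(1,4) bbdd: {A,X5}  orig:{A}
  cell(0,4) dbbdd: {S}

S ∈ T[0,4] ⇒ YES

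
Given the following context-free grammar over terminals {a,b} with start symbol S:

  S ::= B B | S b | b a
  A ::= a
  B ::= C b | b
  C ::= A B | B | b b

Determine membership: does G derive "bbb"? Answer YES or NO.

Convert to CNF:
  S -> B B | S T0 | T0 T1
  A -> a
  B -> C T0 | b
  C -> A B | C T0 | T0 T0 | b
  T0 -> b
  T1 -> a

Fill CYK table bottom-up:
  [0..0]={B,C,T0}  "b"  orig:{B,C}
  [1..1]={B,C,T0}  "b"  orig:{B,C}
  [2..2]={B,C,T0}  "b"  orig:{B,C}
  [0..1]={B,C,S}  "bb"
  [1..2]={B,C,S}  "bb"
  [0..2]={B,C,S}  "bbb"

S ∈ T[0,2] ⇒ YES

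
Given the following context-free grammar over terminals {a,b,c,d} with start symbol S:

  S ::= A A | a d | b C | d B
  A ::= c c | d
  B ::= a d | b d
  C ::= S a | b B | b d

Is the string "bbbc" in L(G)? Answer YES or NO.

Convert to CNF:
  S -> A A | T1 T2 | T2 B | T3 C
  A -> T0 T0 | d
  B -> T1 T2 | T3 T2
  C -> S T1 | T3 B | T3 T2
  T0 -> c
  T1 -> a
  T2 -> d
  T3 -> b

CYK table (by increasing span):
  cell(0,0) b: {T3}  orig:{}
  cell(1,1) b: {T3}  orig:{}
  cell(2,2) b: {T3}  orig:{}
  cell(3,3) c: {T0}  orig:{}
  cell(0,1) bb: ∅
  cell(1,2) bb: ∅
  cell(2,3) bc: ∅
  cell(0,2) bbb: ∅
  cell(1,3) bbc: ∅
  cell(0,3) bbbc: ∅

S ∉ T[0,3] ⇒ NO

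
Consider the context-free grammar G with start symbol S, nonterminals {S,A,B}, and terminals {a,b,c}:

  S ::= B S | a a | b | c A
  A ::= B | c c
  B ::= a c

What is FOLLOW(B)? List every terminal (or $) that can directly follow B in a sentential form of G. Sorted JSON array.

FIRST iteration:
[1]
  A via A→c c: +{c}
  B via B→a c: +{a}
  S via S→B S: +{a}
  S via S→b: +{b}
  S via S→c A: +{c}
  FIRST[S]={a,b,c}  FIRST[A]={c}  FIRST[B]={a}
[2]
  A via A→B: +{a}
  FIRST[S]={a,b,c}  FIRST[A]={a,c}  FIRST[B]={a}
[3] — fixpoint
  FIRST[S]={a,b,c}  FIRST[A]={a,c}  FIRST[B]={a}

FOLLOW sets:
seed FOLLOW(S) with $
[1]
  S→B S: FOLLOW(B) ⊇ FIRST(S) = {a,b,c}; new: +{a,b,c}
  S→c A: FOLLOW(A) ⊇ FOLLOW(S) ⊇ {$}; new: +{$}
  FOLLOW[S]={$}  FOLLOW[A]={$}  FOLLOW[B]={a,b,c}
[2]
  A→B: FOLLOW(B) ⊇ FOLLOW(A) ⊇ {$}; new: +{$}
  FOLLOW[S]={$}  FOLLOW[A]={$}  FOLLOW[B]={$,a,b,c}
[3] — fixpoint
  FOLLOW[S]={$}  FOLLOW[A]={$}  FOLLOW[B]={$,a,b,c}

FOLLOW(B) = ["$", "a", "b", "c"]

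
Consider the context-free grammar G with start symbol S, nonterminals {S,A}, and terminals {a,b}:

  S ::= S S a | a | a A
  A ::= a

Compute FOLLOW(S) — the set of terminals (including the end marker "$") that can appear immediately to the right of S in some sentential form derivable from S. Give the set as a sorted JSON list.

FIRST iteration:
[1]
  A via A→a: +{a}
  S via S→a: +{a}
  FIRST(S)={a}  FIRST(A)={a}
[2] done
  FIRST(S)={a}  FIRST(A)={a}

FOLLOW iteration:
seed FOLLOW(S) with $
[1]
  S→S S a: FOLLOW(S) ⊇ FIRST(S) = {a}; new: +{a}
  S→a A: FOLLOW(A) ⊇ FOLLOW(S) ⊇ {$,a}; new: +{$,a}
  FOLLOW(S)={$,a}  FOLLOW(A)={$,a}
[2] (stable)
  FOLLOW(S)={$,a}  FOLLOW(A)={$,a}

FOLLOW(S) = ["$", "a"]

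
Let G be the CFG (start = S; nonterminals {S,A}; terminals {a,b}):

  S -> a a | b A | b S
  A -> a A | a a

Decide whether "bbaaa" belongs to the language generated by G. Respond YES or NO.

Convert to CNF:
  S -> T0 T0 | T1 A | T1 S
  A -> T0 A | T0 T0
  T0 -> a
  T1 -> b

CYK fill:
  [0..0]={T1}  "b"  orig:{}
  [1..1]={T1}  "b"  orig:{}
  [2..2]={T0}  "a"  orig:{}
  [3..3]={T0}  "a"  orig:{}
  [4..4]={T0}  "a"  orig:{}
  [0..1]=∅  "bb"
  [1..2]=∅  "ba"
  [2..3]={A,S}  "aa"
  [3..4]={A,S}  "aa"
  [0..2]=∅  "bba"
  [1..3]={S}  "baa"
  [2..4]={A}  "aaa"
  [0..3]={S}  "bbaa"
  [1..4]={S}  "baaa"
  [0..4]={S}  "bbaaa"

S ∈ T[0,4] ⇒ YES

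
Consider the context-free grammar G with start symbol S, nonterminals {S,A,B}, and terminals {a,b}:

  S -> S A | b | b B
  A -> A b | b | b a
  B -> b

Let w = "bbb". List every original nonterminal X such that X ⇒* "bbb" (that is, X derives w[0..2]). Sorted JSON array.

Convert to CNF:
  S -> S A | T0 B | b
  A -> A T0 | T0 T1 | b
  B -> b
  T0 -> b
  T1 -> a

CYK fill — only the sub-triangle for w[0..2]:
  [0..0]={A,B,S,T0}  "b"  orig:{A,B,S}
  [1..1]={A,B,S,T0}  "b"  orig:{A,B,S}
  [2..2]={A,B,S,T0}  "b"  orig:{A,B,S}
  [0..1]={A,S}  "bb"
  [1..2]={A,S}  "bb"
  [0..2]={A,S}  "bbb"

Original NTs in T[0,2] deriving "bbb": ["A", "S"]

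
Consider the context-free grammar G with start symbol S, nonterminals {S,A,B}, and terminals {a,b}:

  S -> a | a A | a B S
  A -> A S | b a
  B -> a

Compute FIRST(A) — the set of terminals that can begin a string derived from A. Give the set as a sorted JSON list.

Compute FIRST by fixpoint:
round 1:
  A via A→b a: +{b}
  B via B→a: +{a}
  S via S→a: +{a}
  S: {a}  A: {b}  B: {a}
round 2: (stable)
  S: {a}  A: {b}  B: {a}

FIRST(A) = ["b"]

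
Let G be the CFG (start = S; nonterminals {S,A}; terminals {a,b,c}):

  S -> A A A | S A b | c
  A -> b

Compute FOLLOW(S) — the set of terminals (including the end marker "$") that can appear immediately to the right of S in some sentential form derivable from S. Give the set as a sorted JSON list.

Compute FIRST by fixpoint:
round 1:
  A via A→b: +{b}
  S via S→A A A: +{b}
  S via S→c: +{c}
  FIRST[S]={b,c}  FIRST[A]={b}
round 2: (stable)
  FIRST[S]={b,c}  FIRST[A]={b}

FOLLOW sets:
FOLLOW(S) := {$}
round 1:
  S→A A A: FOLLOW(A) ⊇ FIRST(A) = {b}; new: +{b}
  S→A A A: FOLLOW(A) ⊇ FOLLOW(S) ⊇ {$}; new: +{$}
  S→S A b: FOLLOW(S) ⊇ FIRST(A) = {b}; new: +{b}
  FOLLOW(S)={$,b}  FOLLOW(A)={$,b}
round 2: — fixpoint
  FOLLOW(S)={$,b}  FOLLOW(A)={$,b}

FOLLOW(S) = ["$", "b"]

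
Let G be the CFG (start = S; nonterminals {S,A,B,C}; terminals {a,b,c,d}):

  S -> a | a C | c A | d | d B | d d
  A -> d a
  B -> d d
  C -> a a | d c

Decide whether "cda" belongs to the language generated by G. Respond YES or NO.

CNF form of G:
  S -> T0 B | T0 T0 | T1 C | T2 A | a | d
  A -> T0 T1
  B -> T0 T0
  C -> T0 T2 | T1 T1
  T0 -> d
  T1 -> a
  T2 -> c

CYK table (by increasing span):
  cell(0,0) c: {T2}  orig:{}
  cell(1,1) d: {S,T0}  orig:{S}
  cell(2,2) a: {S,T1}  orig:{S}
  cell(0,1) cd: ∅
  cell(1,2) da: {A}
  cell(0,2) cda: {S}

S ∈ T[0,2] ⇒ YES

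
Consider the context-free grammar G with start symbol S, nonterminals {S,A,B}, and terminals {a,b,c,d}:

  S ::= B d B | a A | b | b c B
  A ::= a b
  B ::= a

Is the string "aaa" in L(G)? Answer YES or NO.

CNF form of G:
  S -> B X4 | T0 A | T1 X5 | b
  A -> T0 T1
  B -> a
  T0 -> a
  T1 -> b
  T2 -> d
  T3 -> c
  X4 -> T2 B
  X5 -> T3 B

CYK table (by increasing span):
  cell(0,0) a: {B,T0}  orig:{B}
  cell(1,1) a: {B,T0}  orig:{B}
  cell(2,2) a: {B,T0}  orig:{B}
  cell(0,1) aa: ∅
  cell(1,2) aa: ∅
  cell(0,2) aaa: ∅

S ∉ T[0,2] ⇒ NO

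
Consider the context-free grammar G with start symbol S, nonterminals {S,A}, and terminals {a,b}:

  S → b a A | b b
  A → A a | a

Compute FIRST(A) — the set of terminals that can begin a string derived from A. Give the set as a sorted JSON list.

Compute FIRST by fixpoint:
pass 1:
  A via A→a: +{a}
  S via S→b a A: +{b}
  FIRST(S)={b}  FIRST(A)={a}
pass 2: — fixpoint
  FIRST(S)={b}  FIRST(A)={a}

FIRST(A) = ["a"]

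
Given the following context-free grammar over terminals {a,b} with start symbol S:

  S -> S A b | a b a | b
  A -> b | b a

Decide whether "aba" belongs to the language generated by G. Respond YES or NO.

CNF form of G:
  S -> S X2 | T1 X3 | b
  A -> T0 T1 | b
  T0 -> b
  T1 -> a
  X2 -> A T0
  X3 -> T0 T1

CYK fill:
  [0..0]={T1}  "a"  orig:{}
  [1..1]={A,S,T0}  "b"  orig:{A,S}
  [2..2]={T1}  "a"  orig:{}
  [0..1]=∅  "ab"
  [1..2]={A,X3}  "ba"  orig:{A}
  [0..2]={S}  "aba"

S ∈ T[0,2] ⇒ YES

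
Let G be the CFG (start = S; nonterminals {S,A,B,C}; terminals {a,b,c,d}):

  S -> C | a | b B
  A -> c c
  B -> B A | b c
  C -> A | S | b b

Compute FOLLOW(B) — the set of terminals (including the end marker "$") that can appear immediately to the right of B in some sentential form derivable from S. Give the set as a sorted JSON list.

Compute FIRST by fixpoint:
pass 1:
  A via A→c c: +{c}
  B via B→b c: +{b}
  C via C→A: +{c}
  C via C→b b: +{b}
  S via S→C: +{b,c}
  S via S→a: +{a}
  S: {a,b,c}  A: {c}  B: {b}  C: {b,c}
pass 2:
  C via C→S: +{a}
  S: {a,b,c}  A: {c}  B: {b}  C: {a,b,c}
pass 3: (stable)
  S: {a,b,c}  A: {c}  B: {b}  C: {a,b,c}

Compute FOLLOW by fixpoint:
seed FOLLOW(S) with $
pass 1:
  B→B A: FOLLOW(B) ⊇ FIRST(A) = {c}; new: +{c}
  B→B A: FOLLOW(A) ⊇ FOLLOW(B) ⊇ {c}; new: +{c}
  S→C: FOLLOW(C) ⊇ FOLLOW(S) ⊇ {$}; new: +{$}
  S→b B: FOLLOW(B) ⊇ FOLLOW(S) ⊇ {$}; new: +{$}
  FOLLOW(S)={$}  FOLLOW(A)={c}  FOLLOW(B)={$,c}  FOLLOW(C)={$}
pass 2:
  B→B A: FOLLOW(A) ⊇ FOLLOW(B) ⊇ {$,c}; new: +{$}
  FOLLOW(S)={$}  FOLLOW(A)={$,c}  FOLLOW(B)={$,c}  FOLLOW(C)={$}
pass 3: (stable)
  FOLLOW(S)={$}  FOLLOW(A)={$,c}  FOLLOW(B)={$,c}  FOLLOW(C)={$}

FOLLOW(B) = ["$", "c"]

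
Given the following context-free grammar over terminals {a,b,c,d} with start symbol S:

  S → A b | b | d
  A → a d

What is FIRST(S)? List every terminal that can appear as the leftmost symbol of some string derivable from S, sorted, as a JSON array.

FIRST iteration:
pass 1:
  A via A→a d: +{a}
  S via S→A b: +{a}
  S via S→b: +{b}
  S via S→d: +{d}
  FIRST[S]={a,b,d}  FIRST[A]={a}
pass 2: done
  FIRST[S]={a,b,d}  FIRST[A]={a}

FIRST(S) = ["a", "b", "d"]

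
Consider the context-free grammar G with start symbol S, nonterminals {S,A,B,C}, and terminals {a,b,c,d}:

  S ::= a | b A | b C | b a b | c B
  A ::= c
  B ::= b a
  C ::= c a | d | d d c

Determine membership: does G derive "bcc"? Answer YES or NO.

Convert to CNF:
  S -> T0 A | T0 C | T0 X5 | T2 B | a
  A -> c
  B -> T0 T1
  C -> T2 T1 | T3 X4 | d
  T0 -> b
  T1 -> a
  T2 -> c
  T3 -> d
  X4 -> T3 T2
  X5 -> T1 T0

Fill CYK table bottom-up:
  T[0,0] 'b' = {T0}  orig:{}
  T[1,1] 'c' = {A,T2}  orig:{A}
  T[2,2] 'c' = {A,T2}  orig:{A}
  T[0,1] 'bc' = {S}
  T[1,2] 'cc' = ∅
  T[0,2] 'bcc' = ∅

S ∉ T[0,2] ⇒ NO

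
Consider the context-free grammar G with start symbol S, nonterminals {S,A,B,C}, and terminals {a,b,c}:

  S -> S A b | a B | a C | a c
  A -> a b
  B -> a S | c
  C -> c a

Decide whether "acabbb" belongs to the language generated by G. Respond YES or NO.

Convert to CNF:
  S -> S X3 | T0 B | T0 C | T0 T2
  A -> T0 T1
  B -> T0 S | c
  C -> T2 T0
  T0 -> a
  T1 -> b
  T2 -> c
  X3 -> A T1

Fill CYK table bottom-up:
  T[0,0] 'a' = {T0}  orig:{}
  T[1,1] 'c' = {B,T2}  orig:{B}
  T[2,2] 'a' = {T0}  orig:{}
  T[3,3] 'b' = {T1}  orig:{}
  T[4,4] 'b' = {T1}  orig:{}
  T[5,5] 'b' = {T1}  orig:{}
  T[0,1] 'ac' = {S}
  T[1,2] 'ca' = {C}
  T[2,3] 'ab' = {A}
  T[3,4] 'bb' = ∅
  T[4,5] 'bb' = ∅
  T[0,2] 'aca' = {S}
  T[1,3] 'cab' = ∅
  T[2,4] 'abb' = {X3}  orig:{}
  T[3,5] 'bbb' = ∅
  T[0,3] 'acab' = ∅
  T[1,4] 'cabb' = ∅
  T[2,5] 'abbb' = ∅
  T[0,4] 'acabb' = {S}
  T[1,5] 'cabbb' = ∅
  T[0,5] 'acabbb' = ∅

S ∉ T[0,5] ⇒ NO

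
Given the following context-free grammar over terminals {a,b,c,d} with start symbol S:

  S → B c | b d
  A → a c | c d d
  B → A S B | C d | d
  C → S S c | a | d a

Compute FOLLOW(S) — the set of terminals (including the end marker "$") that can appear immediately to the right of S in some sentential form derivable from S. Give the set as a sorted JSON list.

Compute FIRST by fixpoint:
[1]
  A via A→a c: +{a}
  A via A→c d d: +{c}
  B via B→A S B: +{a,c}
  B via B→d: +{d}
  C via C→a: +{a}
  C via C→d a: +{d}
  S via S→B c: +{a,c,d}
  S via S→b d: +{b}
  FIRST(S)={a,b,c,d}  FIRST(A)={a,c}  FIRST(B)={a,c,d}  FIRST(C)={a,d}
[2]
  C via C→S S c: +{b,c}
  FIRST(S)={a,b,c,d}  FIRST(A)={a,c}  FIRST(B)={a,c,d}  FIRST(C)={a,b,c,d}
[3]
  B via B→C d: +{b}
  FIRST(S)={a,b,c,d}  FIRST(A)={a,c}  FIRST(B)={a,b,c,d}  FIRST(C)={a,b,c,d}
[4] (stable)
  FIRST(S)={a,b,c,d}  FIRST(A)={a,c}  FIRST(B)={a,b,c,d}  FIRST(C)={a,b,c,d}

Compute FOLLOW by fixpoint:
FOLLOW(S) := {$}
[1]
  B→A S B: FOLLOW(A) ⊇ FIRST(S) = {a,b,c,d}; new: +{a,b,c,d}
  B→A S B: FOLLOW(S) ⊇ FIRST(B) = {a,b,c,d}; new: +{a,b,c,d}
  B→C d: FOLLOW(C) ⊇ FIRST(d) = {d}; new: +{d}
  S→B c: FOLLOW(B) ⊇ FIRST(c) = {c}; new: +{c}
  FOLLOW[S]={$,a,b,c,d}  FOLLOW[A]={a,b,c,d}  FOLLOW[B]={c}  FOLLOW[C]={d}
[2] (stable)
  FOLLOW[S]={$,a,b,c,d}  FOLLOW[A]={a,b,c,d}  FOLLOW[B]={c}  FOLLOW[C]={d}

FOLLOW(S) = ["$", "a", "b", "c", "d"]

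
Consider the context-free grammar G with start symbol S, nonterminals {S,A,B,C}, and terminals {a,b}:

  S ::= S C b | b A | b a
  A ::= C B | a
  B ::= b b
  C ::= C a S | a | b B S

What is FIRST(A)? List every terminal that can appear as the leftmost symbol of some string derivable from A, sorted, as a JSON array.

FIRST iteration:
iter 1:
  A via A→a: +{a}
  B via B→b b: +{b}
  C via C→a: +{a}
  C via C→b B S: +{b}
  S via S→b A: +{b}
  FIRST(S)={b}  FIRST(A)={a}  FIRST(B)={b}  FIRST(C)={a,b}
iter 2:
  A via A→C B: +{b}
  FIRST(S)={b}  FIRST(A)={a,b}  FIRST(B)={b}  FIRST(C)={a,b}
iter 3: done
  FIRST(S)={b}  FIRST(A)={a,b}  FIRST(B)={b}  FIRST(C)={a,b}

FIRST(A) = ["a", "b"]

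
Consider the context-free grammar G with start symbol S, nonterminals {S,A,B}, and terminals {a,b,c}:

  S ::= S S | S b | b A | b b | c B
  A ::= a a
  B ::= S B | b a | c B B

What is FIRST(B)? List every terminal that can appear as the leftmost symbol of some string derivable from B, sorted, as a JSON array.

FIRST iteration:
pass 1:
  A via A→a a: +{a}
  B via B→b a: +{b}
  B via B→c B B: +{c}
  S via S→b A: +{b}
  S via S→c B: +{c}
  FIRST(S)={b,c}  FIRST(A)={a}  FIRST(B)={b,c}
pass 2: (stable)
  FIRST(S)={b,c}  FIRST(A)={a}  FIRST(B)={b,c}

FIRST(B) = ["b", "c"]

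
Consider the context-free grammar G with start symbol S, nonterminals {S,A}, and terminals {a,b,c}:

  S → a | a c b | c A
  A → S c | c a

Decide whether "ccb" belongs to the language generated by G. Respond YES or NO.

Convert to CNF:
  S -> T0 A | T1 X3 | a
  A -> S T0 | T0 T1
  T0 -> c
  T1 -> a
  T2 -> b
  X3 -> T0 T2

CYK fill:
  [0..0]={T0}  "c"  orig:{}
  [1..1]={T0}  "c"  orig:{}
  [2..2]={T2}  "b"  orig:{}
  [0..1]=∅  "cc"
  [1..2]={X3}  "cb"  orig:{}
  [0..2]=∅  "ccb"

S ∉ T[0,2] ⇒ NO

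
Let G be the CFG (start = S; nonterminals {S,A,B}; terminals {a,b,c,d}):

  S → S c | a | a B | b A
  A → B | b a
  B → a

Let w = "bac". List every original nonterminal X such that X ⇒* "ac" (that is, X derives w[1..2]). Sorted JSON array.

Convert to CNF:
  S -> S T2 | T0 A | T1 B | a
  A -> T0 T1 | a
  B -> a
  T0 -> b
  T1 -> a
  T2 -> c

CYK table (by increasing span), restricted to cells inside w[1..2]:
  T[1,1] 'a' = {A,B,S,T1}  orig:{A,B,S}
  T[2,2] 'c' = {T2}  orig:{}
  T[1,2] 'ac' = {S}

Original NTs in T[1,2] deriving "ac": ["S"]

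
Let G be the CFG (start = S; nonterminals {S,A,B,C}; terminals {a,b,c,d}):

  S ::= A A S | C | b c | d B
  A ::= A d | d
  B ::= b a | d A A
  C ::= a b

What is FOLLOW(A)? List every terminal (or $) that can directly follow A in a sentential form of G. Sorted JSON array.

Compute FIRST by fixpoint:
[1]
  A via A→d: +{d}
  B via B→b a: +{b}
  B via B→d A A: +{d}
  C via C→a b: +{a}
  S via S→A A S: +{d}
  S via S→C: +{a}
  S via S→b c: +{b}
  S: {a,b,d}  A: {d}  B: {b,d}  C: {a}
[2] done
  S: {a,b,d}  A: {d}  B: {b,d}  C: {a}

FOLLOW iteration:
FOLLOW(S) := {$}
pass 1:
  A→A d: FOLLOW(A) ⊇ FIRST(d) = {d}; new: +{d}
  S→A A S: FOLLOW(A) ⊇ FIRST(S) = {a,b,d}; new: +{a,b}
  S→C: FOLLOW(C) ⊇ FOLLOW(S) ⊇ {$}; new: +{$}
  S→d B: FOLLOW(B) ⊇ FOLLOW(S) ⊇ {$}; new: +{$}
  FOLLOW[S]={$}  FOLLOW[A]={a,b,d}  FOLLOW[B]={$}  FOLLOW[C]={$}
pass 2:
  B→d A A: FOLLOW(A) ⊇ FOLLOW(B) ⊇ {$}; new: +{$}
  FOLLOW[S]={$}  FOLLOW[A]={$,a,b,d}  FOLLOW[B]={$}  FOLLOW[C]={$}
pass 3: done
  FOLLOW[S]={$}  FOLLOW[A]={$,a,b,d}  FOLLOW[B]={$}  FOLLOW[C]={$}

FOLLOW(A) = ["$", "a", "b", "d"]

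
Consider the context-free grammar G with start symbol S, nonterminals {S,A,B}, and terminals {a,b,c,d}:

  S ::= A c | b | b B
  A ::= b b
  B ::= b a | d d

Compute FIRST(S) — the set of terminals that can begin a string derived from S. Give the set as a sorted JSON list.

FIRST iteration:
iter 1:
  A via A→b b: +{b}
  B via B→b a: +{b}
  B via B→d d: +{d}
  S via S→A c: +{b}
  S: {b}  A: {b}  B: {b,d}
iter 2: done
  S: {b}  A: {b}  B: {b,d}

FIRST(S) = ["b"]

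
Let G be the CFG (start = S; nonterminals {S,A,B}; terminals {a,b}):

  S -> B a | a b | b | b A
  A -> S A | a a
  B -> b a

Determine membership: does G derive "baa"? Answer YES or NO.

Convert to CNF:
  S -> B T0 | T0 T1 | T1 A | b
  A -> S A | T0 T0
  B -> T1 T0
  T0 -> a
  T1 -> b

CYK fill:
  T[0,0] 'b' = {S,T1}  orig:{S}
  T[1,1] 'a' = {T0}  orig:{}
  T[2,2] 'a' = {T0}  orig:{}
  T[0,1] 'ba' = {B}
  T[1,2] 'aa' = {A}
  T[0,2] 'baa' = {A,S}

S ∈ T[0,2] ⇒ YES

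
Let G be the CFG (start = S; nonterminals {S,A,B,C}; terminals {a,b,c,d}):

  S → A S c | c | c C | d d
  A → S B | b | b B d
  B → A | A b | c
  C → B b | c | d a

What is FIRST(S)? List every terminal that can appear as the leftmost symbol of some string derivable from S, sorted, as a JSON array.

FIRST sets, iterate to fixpoint:
round 1:
  A via A→b: +{b}
  B via B→A: +{b}
  B via B→c: +{c}
  C via C→B b: +{b,c}
  C via C→d a: +{d}
  S via S→A S c: +{b}
  S via S→c: +{c}
  S via S→d d: +{d}
  FIRST[S]={b,c,d}  FIRST[A]={b}  FIRST[B]={b,c}  FIRST[C]={b,c,d}
round 2:
  A via A→S B: +{c,d}
  B via B→A: +{d}
  FIRST[S]={b,c,d}  FIRST[A]={b,c,d}  FIRST[B]={b,c,d}  FIRST[C]={b,c,d}
round 3: (no change)
  FIRST[S]={b,c,d}  FIRST[A]={b,c,d}  FIRST[B]={b,c,d}  FIRST[C]={b,c,d}

FIRST(S) = ["b", "c", "d"]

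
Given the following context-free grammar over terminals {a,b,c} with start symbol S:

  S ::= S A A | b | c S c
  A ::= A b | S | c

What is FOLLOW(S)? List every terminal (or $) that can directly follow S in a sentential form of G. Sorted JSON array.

FIRST sets, iterate to fixpoint:
round 1:
  A via A→c: +{c}
  S via S→b: +{b}
  S via S→c S c: +{c}
  FIRST(S)={b,c}  FIRST(A)={c}
round 2:
  A via A→S: +{b}
  FIRST(S)={b,c}  FIRST(A)={b,c}
round 3: done
  FIRST(S)={b,c}  FIRST(A)={b,c}

FOLLOW iteration:
seed FOLLOW(S) with $
[1]
  A→A b: FOLLOW(A) ⊇ FIRST(b) = {b}; new: +{b}
  A→S: FOLLOW(S) ⊇ FOLLOW(A) ⊇ {b}; new: +{b}
  S→S A A: FOLLOW(S) ⊇ FIRST(A) = {b,c}; new: +{c}
  S→S A A: FOLLOW(A) ⊇ FIRST(A) = {b,c}; new: +{c}
  S→S A A: FOLLOW(A) ⊇ FOLLOW(S) ⊇ {$,b,c}; new: +{$}
  FOLLOW(S)={$,b,c}  FOLLOW(A)={$,b,c}
[2] — fixpoint
  FOLLOW(S)={$,b,c}  FOLLOW(A)={$,b,c}

FOLLOW(S) = ["$", "b", "c"]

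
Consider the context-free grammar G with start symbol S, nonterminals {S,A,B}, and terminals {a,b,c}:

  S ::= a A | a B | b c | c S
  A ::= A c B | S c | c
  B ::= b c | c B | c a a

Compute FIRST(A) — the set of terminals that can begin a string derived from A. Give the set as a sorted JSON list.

Compute FIRST by fixpoint:
[1]
  A via A→c: +{c}
  B via B→b c: +{b}
  B via B→c B: +{c}
  S via S→a A: +{a}
  S via S→b c: +{b}
  S via S→c S: +{c}
  FIRST[S]={a,b,c}  FIRST[A]={c}  FIRST[B]={b,c}
[2]
  A via A→S c: +{a,b}
  FIRST[S]={a,b,c}  FIRST[A]={a,b,c}  FIRST[B]={b,c}
[3] (stable)
  FIRST[S]={a,b,c}  FIRST[A]={a,b,c}  FIRST[B]={b,c}

FIRST(A) = ["a", "b", "c"]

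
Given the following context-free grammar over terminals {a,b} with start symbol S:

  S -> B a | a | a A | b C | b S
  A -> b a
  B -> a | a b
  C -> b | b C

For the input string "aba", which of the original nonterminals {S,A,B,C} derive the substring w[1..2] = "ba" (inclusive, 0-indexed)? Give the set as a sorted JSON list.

Convert to CNF:
  S -> B T1 | T0 C | T0 S | T1 A | a
  A -> T0 T1
  B -> T1 T0 | a
  C -> T0 C | b
  T0 -> b
  T1 -> a

CYK table (by increasing span), restricted to cells inside w[1..2]:
  T[1,1] 'b' = {C,T0}  orig:{C}
  T[2,2] 'a' = {B,S,T1}  orig:{B,S}
  T[1,2] 'ba' = {A,S}

Original NTs in T[1,2] deriving "ba": ["A", "S"]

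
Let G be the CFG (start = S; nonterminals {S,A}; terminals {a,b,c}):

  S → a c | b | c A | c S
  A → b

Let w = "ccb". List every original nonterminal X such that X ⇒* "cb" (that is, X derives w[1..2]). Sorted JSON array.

Convert to CNF:
  S -> T0 T1 | T1 A | T1 S | b
  A -> b
  T0 -> a
  T1 -> c

Fill CYK table bottom-up, restricted to cells inside w[1..2]:
  T[1,1] 'c' = {T1}  orig:{}
  T[2,2] 'b' = {A,S}
  T[1,2] 'cb' = {S}

Original NTs in T[1,2] deriving "cb": ["S"]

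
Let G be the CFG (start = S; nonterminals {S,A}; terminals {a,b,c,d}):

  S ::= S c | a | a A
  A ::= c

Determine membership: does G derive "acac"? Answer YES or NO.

Convert to CNF:
  S -> S T0 | T1 A | a
  A -> c
  T0 -> c
  T1 -> a

CYK table (by increasing span):
  T[0,0] 'a' = {S,T1}  orig:{S}
  T[1,1] 'c' = {A,T0}  orig:{A}
  T[2,2] 'a' = {S,T1}  orig:{S}
  T[3,3] 'c' = {A,T0}  orig:{A}
  T[0,1] 'ac' = {S}
  T[1,2] 'ca' = ∅
  T[2,3] 'ac' = {S}
  T[0,2] 'aca' = ∅
  T[1,3] 'cac' = ∅
  T[0,3] 'acac' = ∅

S ∉ T[0,3] ⇒ NO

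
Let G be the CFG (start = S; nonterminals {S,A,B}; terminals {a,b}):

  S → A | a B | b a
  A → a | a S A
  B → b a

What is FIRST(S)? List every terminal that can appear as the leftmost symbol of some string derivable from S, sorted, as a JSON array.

Compute FIRST by fixpoint:
iter 1:
  A via A→a: +{a}
  B via B→b a: +{b}
  S via S→A: +{a}
  S via S→b a: +{b}
  FIRST[S]={a,b}  FIRST[A]={a}  FIRST[B]={b}
iter 2: (stable)
  FIRST[S]={a,b}  FIRST[A]={a}  FIRST[B]={b}

FIRST(S) = ["a", "b"]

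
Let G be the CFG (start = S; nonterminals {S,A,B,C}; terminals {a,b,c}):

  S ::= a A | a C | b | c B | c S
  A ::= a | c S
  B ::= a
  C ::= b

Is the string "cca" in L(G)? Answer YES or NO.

CNF form of G:
  S -> T0 B | T0 S | T1 A | T1 C | b
  A -> T0 S | a
  B -> a
  C -> b
  T0 -> c
  T1 -> a

Fill CYK table bottom-up:
  T[0,0] 'c' = {T0}  orig:{}
  T[1,1] 'c' = {T0}  orig:{}
  T[2,2] 'a' = {A,B,T1}  orig:{A,B}
  T[0,1] 'cc' = ∅
  T[1,2] 'ca' = {S}
  T[0,2] 'cca' = {A,S}

S ∈ T[0,2] ⇒ YES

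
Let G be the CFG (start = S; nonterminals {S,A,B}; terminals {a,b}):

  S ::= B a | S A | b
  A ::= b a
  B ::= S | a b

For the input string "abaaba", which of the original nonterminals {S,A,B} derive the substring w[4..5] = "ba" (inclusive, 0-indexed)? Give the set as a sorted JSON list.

Convert to CNF:
  S -> B T1 | S A | b
  A -> T0 T1
  B -> B T1 | S A | T1 T0 | b
  T0 -> b
  T1 -> a

CYK table (by increasing span) — only the sub-triangle for w[4..5]:
  cell(4,4) b: {B,S,T0}  orig:{B,S}
  cell(5,5) a: {T1}  orig:{}
  cell(4,5) ba: {A,B,S}

Original NTs in T[4,5] deriving "ba": ["A", "B", "S"]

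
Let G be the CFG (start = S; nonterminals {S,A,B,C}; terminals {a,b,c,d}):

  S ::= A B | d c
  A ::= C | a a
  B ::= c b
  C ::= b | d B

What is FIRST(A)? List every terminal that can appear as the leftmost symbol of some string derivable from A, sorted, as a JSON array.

Compute FIRST by fixpoint:
round 1:
  A via A→a a: +{a}
  B via B→c b: +{c}
  C via C→b: +{b}
  C via C→d B: +{d}
  S via S→A B: +{a}
  S via S→d c: +{d}
  FIRST[S]={a,d}  FIRST[A]={a}  FIRST[B]={c}  FIRST[C]={b,d}
round 2:
  A via A→C: +{b,d}
  S via S→A B: +{b}
  FIRST[S]={a,b,d}  FIRST[A]={a,b,d}  FIRST[B]={c}  FIRST[C]={b,d}
round 3: (stable)
  FIRST[S]={a,b,d}  FIRST[A]={a,b,d}  FIRST[B]={c}  FIRST[C]={b,d}

FIRST(A) = ["a", "b", "d"]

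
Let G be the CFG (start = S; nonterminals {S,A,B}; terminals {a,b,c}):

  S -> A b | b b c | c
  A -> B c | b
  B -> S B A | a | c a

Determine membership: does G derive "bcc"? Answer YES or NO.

CNF form of G:
  S -> A T2 | T2 X4 | c
  A -> B T0 | b
  B -> S X3 | T0 T1 | a
  T0 -> c
  T1 -> a
  T2 -> b
  X3 -> B A
  X4 -> T2 T0

Fill CYK table bottom-up:
  T[0,0] 'b' = {A,T2}  orig:{A}
  T[1,1] 'c' = {S,T0}  orig:{S}
  T[2,2] 'c' = {S,T0}  orig:{S}
  T[0,1] 'bc' = {X4}  orig:{}
  T[1,2] 'cc' = ∅
  T[0,2] 'bcc' = ∅

S ∉ T[0,2] ⇒ NO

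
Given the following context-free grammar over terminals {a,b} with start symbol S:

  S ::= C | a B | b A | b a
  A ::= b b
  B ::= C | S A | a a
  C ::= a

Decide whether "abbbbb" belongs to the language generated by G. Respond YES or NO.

Convert to CNF:
  S -> T0 A | T0 T1 | T1 B | a
  A -> T0 T0
  B -> S A | T1 T1 | a
  C -> a
  T0 -> b
  T1 -> a

CYK table (by increasing span):
  [0..0]={B,C,S,T1}  "a"  orig:{B,C,S}
  [1..1]={T0}  "b"  orig:{}
  [2..2]={T0}  "b"  orig:{}
  [3..3]={T0}  "b"  orig:{}
  [4..4]={T0}  "b"  orig:{}
  [5..5]={T0}  "b"  orig:{}
  [0..1]=∅  "ab"
  [1..2]={A}  "bb"
  [2..3]={A}  "bb"
  [3..4]={A}  "bb"
  [4..5]={A}  "bb"
  [0..2]={B}  "abb"
  [1..3]={S}  "bbb"
  [2..4]={S}  "bbb"
  [3..5]={S}  "bbb"
  [0..3]=∅  "abbb"
  [1..4]=∅  "bbbb"
  [2..5]=∅  "bbbb"
  [0..4]=∅  "abbbb"
  [1..5]={B}  "bbbbb"
  [0..5]={S}  "abbbbb"

S ∈ T[0,5] ⇒ YES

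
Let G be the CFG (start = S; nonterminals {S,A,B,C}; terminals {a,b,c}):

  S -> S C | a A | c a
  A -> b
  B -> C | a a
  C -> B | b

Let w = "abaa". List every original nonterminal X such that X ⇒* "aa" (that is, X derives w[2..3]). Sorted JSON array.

CNF form of G:
  S -> S C | T0 A | T1 T0
  A -> b
  B -> T0 T0 | b
  C -> T0 T0 | b
  T0 -> a
  T1 -> c

CYK table (by increasing span) (cells [i..j] with 2 ≤ i ≤ j ≤ 3 only):
  [2..2]={T0}  "a"  orig:{}
  [3..3]={T0}  "a"  orig:{}
  [2..3]={B,C}  "aa"

Original NTs in T[2,3] deriving "aa": ["B", "C"]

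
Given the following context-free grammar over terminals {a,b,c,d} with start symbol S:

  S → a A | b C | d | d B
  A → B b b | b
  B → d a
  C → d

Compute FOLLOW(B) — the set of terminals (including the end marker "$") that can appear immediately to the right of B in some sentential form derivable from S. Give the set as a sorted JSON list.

Compute FIRST by fixpoint:
[1]
  A via A→b: +{b}
  B via B→d a: +{d}
  C via C→d: +{d}
  S via S→a A: +{a}
  S via S→b C: +{b}
  S via S→d: +{d}
  S: {a,b,d}  A: {b}  B: {d}  C: {d}
[2]
  A via A→B b b: +{d}
  S: {a,b,d}  A: {b,d}  B: {d}  C: {d}
[3] (no change)
  S: {a,b,d}  A: {b,d}  B: {d}  C: {d}

FOLLOW sets:
initialize: $ ∈ FOLLOW(S)
pass 1:
  A→B b b: FOLLOW(B) ⊇ FIRST(b) = {b}; new: +{b}
  S→a A: FOLLOW(A) ⊇ FOLLOW(S) ⊇ {$}; new: +{$}
  S→b C: FOLLOW(C) ⊇ FOLLOW(S) ⊇ {$}; new: +{$}
  S→d B: FOLLOW(B) ⊇ FOLLOW(S) ⊇ {$}; new: +{$}
  FOLLOW[S]={$}  FOLLOW[A]={$}  FOLLOW[B]={$,b}  FOLLOW[C]={$}
pass 2: done
  FOLLOW[S]={$}  FOLLOW[A]={$}  FOLLOW[B]={$,b}  FOLLOW[C]={$}

FOLLOW(B) = ["$", "b"]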